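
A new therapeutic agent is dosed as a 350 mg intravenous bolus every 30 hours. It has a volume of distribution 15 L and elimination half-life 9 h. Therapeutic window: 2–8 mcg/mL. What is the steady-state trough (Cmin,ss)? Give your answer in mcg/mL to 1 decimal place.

k = ln2/t½ = ln2/9 ≈ 0.077016 h⁻¹; fraction remaining f = e^(−kτ) = e^(−0.077016×30) ≈ 0.0992.
Accumulation ratio R = 1/(1 − f) ≈ 1/0.9008 ≈ 1.1101.
Single-dose peak C₀ = D/Vd = 350/15 ≈ 23.333 mcg/mL.
Steady-state peak Cmax,ss = C₀·R ≈ 23.333 × 1.1101 ≈ 25.902 mcg/mL.
One interval later, Cmin,ss = Cmax,ss·e^(−kτ) ≈ 25.902 × 0.0992 ≈ 2.569 mcg/mL.
Trough 2.6 mcg/mL vs MEC 2 mcg/mL: adequate.

2.6 mcg/mL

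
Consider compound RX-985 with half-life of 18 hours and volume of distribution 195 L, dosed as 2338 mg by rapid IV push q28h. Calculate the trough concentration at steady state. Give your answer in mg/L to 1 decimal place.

k = ln2/t½ = ln2/18 ≈ 0.038508 h⁻¹; fraction remaining f = e^(−kτ) = e^(−0.038508×28) ≈ 0.3402.
Accumulation ratio R = 1/(1 − f) ≈ 1/0.6598 ≈ 1.5156.
Each bolus raises the concentration by D/Vd = 2338/195 ≈ 11.990 mg/L.
Cmax,ss = C₀/(1 − f) ≈ 11.990/0.6598 ≈ 18.172 mg/L.
One interval later, Cmin,ss = Cmax,ss·e^(−kτ) ≈ 18.172 × 0.3402 ≈ 6.182 mg/L.

6.2 mg/L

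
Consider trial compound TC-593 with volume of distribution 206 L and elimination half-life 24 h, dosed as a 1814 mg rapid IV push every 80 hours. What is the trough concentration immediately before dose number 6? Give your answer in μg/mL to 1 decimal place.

1.0 μg/mL

f = (1/2)^(τ/t½) = (1/2)^(80/24) ≈ 0.0992.
C₀ = D/Vd = 1814/206 ≈ 8.806 μg/mL.
Before the 6th dose, 5 doses have been given. Superposition: Cmin = C₀·(f + f² + … + f^5).
≈ 8.806 × (0.0992 + 0.0098 + 0.0010 + 0.0001 + 0.0000) ≈ 8.806 × 0.1101 ≈ 0.970 μg/mL.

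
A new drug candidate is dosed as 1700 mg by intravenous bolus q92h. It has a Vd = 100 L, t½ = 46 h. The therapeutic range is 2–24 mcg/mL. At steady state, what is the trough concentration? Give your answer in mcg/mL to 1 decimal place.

5.7 mcg/mL

τ = 92 h = 2 half-lives, so f = (1/2)^2 = 0.25.
Accumulation ratio R = 1/(1 − f) = 1/0.75 = 4/3.
Single-dose peak C₀ = D/Vd = 1700/100 = 17 mcg/mL.
Steady-state peak Cmax,ss = C₀·R = 17 × 4/3 ≈ 22.667 mcg/mL.
Steady-state trough Cmin,ss = Cmax,ss·f ≈ 22.667 × 0.25 ≈ 5.667 mcg/mL.
Trough 5.7 mcg/mL vs MEC 2 mcg/mL: adequate.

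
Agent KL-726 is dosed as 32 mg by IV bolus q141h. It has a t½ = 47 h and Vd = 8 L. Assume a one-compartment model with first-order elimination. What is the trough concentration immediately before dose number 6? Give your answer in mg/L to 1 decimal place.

f = (1/2)^(τ/t½) = (1/2)^(141/47) ≈ 0.1250.
C₀ = D/Vd = 32/8 ≈ 4.000 mg/L.
Before the 6th dose, 5 doses have been given. Superposition: Cmin = C₀·(f + f² + … + f^5).
≈ 4.000 × (0.1250 + 0.0156 + 0.0020 + 0.0002 + 0.0000) ≈ 4.000 × 0.1428 ≈ 0.571 mg/L.

0.6 mg/L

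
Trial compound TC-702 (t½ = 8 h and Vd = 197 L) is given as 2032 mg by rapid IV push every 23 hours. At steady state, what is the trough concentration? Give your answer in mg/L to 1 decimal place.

τ/t½ = 23/8 ≈ 2.875, so fraction remaining f = (1/2)^(23/8) ≈ 0.1363.
Single-dose peak C₀ = D/Vd = 2032/197 ≈ 10.315 mg/L.
Steady-state trough Cmin,ss = C₀·f/(1−f) ≈ 10.315 × 0.1363/0.8637 ≈ 1.628 mg/L.

1.6 mg/L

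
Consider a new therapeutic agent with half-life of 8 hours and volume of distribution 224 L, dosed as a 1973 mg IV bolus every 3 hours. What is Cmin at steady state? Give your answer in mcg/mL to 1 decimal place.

29.7 mcg/mL

τ/t½ = 3/8 ≈ 0.375, so fraction remaining f = (1/2)^(3/8) ≈ 0.7711.
At steady state, accumulation factor R = 1/(1 − e^(−kτ)) ≈ 4.3687.
Each bolus raises the concentration by D/Vd = 1973/224 ≈ 8.808 mcg/mL.
Cmax,ss = C₀/(1 − f) ≈ 8.808/0.2289 ≈ 38.480 mcg/mL.
Steady-state trough Cmin,ss = Cmax,ss·f ≈ 38.480 × 0.7711 ≈ 29.672 mcg/mL.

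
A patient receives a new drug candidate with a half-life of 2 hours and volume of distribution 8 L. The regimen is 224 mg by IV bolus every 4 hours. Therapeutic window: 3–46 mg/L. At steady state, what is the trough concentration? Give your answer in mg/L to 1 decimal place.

τ = 4 h = 2 half-lives, so f = (1/2)^2 = 0.25.
Accumulation ratio R = 1/(1 − f) = 1/0.75 = 4/3.
Single-dose peak C₀ = D/Vd = 224/8 = 28 mg/L.
Steady-state peak Cmax,ss = C₀·R = 28 × 4/3 ≈ 37.333 mg/L.
Steady-state trough Cmin,ss = Cmax,ss·f ≈ 37.333 × 0.25 ≈ 9.333 mg/L.
Trough 9.3 mg/L vs MEC 3 mg/L: adequate.

9.3 mg/L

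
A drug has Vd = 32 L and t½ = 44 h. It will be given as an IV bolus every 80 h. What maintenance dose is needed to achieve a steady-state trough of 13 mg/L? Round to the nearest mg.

1051 mg

τ/t½ = 80/44 ≈ 1.8182, so f = (1/2)^(80/44) ≈ 0.283578.
Cmin,ss = (D/Vd)·f/(1−f), so D = Cmin,ss·Vd·(1−f)/f.
D = 13 × 32 × (1−f)/f ≈ 13 × 32 × 2.52637 ≈ 1050.97 mg.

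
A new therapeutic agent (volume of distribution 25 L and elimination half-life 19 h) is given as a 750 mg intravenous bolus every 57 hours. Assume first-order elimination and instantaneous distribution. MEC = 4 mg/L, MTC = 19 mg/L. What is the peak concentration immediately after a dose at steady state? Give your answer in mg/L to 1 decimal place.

34.3 mg/L

τ = 57 h = 3 half-lives, so f = (1/2)^3 = 0.125.
At steady state, R = 1/(1 − 0.125) = 8/7.
Single-dose peak C₀ = D/Vd = 750/25 = 30 mg/L.
Steady-state peak Cmax,ss = C₀·R = 30 × 8/7 ≈ 34.286 mg/L.
Peak 34.3 mg/L vs MTC 19 mg/L: exceeds toxic threshold.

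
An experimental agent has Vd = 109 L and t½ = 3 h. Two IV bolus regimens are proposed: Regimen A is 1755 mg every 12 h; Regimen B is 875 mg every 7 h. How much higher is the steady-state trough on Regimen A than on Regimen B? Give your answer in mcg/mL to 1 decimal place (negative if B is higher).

Regimen A: f = (1/2)^(12/3) ≈ 0.0625; Cmin,ss = (1755/109)·f/(1−f) ≈ 1.073 mcg/mL.
Regimen B: f = (1/2)^(7/3) ≈ 0.1984; Cmin,ss = (875/109)·f/(1−f) ≈ 1.987 mcg/mL.
Difference ≈ 1.073 − 1.987 ≈ -0.914 mcg/mL.

-0.9 mcg/mL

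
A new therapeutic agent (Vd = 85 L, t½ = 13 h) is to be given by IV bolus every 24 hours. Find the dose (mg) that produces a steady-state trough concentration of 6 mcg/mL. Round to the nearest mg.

1324 mg

τ/t½ = 24/13 ≈ 1.8462, so f = (1/2)^(24/13) ≈ 0.278133.
Cmin,ss = (D/Vd)·f/(1−f), so D = Cmin,ss·Vd·(1−f)/f.
D = 6 × 85 × (1−f)/f ≈ 6 × 85 × 2.59540 ≈ 1323.65 mg.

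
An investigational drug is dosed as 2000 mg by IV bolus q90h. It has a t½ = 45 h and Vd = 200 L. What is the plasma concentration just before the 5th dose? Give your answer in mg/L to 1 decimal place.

f = (1/2)^(τ/t½) = (1/2)^(90/45) ≈ 0.2500.
C₀ = D/Vd = 2000/200 ≈ 10.000 mg/L.
Before the 5th dose, 4 doses have been given. Superposition: Cmin = C₀·(f + f² + … + f^4).
≈ 10.000 × (0.2500 + 0.0625 + 0.0156 + 0.0039) ≈ 10.000 × 0.3320 ≈ 3.320 mg/L.

3.3 mg/L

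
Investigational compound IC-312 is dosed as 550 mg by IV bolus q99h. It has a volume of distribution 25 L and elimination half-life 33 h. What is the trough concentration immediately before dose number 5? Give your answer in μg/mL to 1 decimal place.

f = (1/2)^(τ/t½) = (1/2)^(99/33) ≈ 0.1250.
C₀ = D/Vd = 550/25 ≈ 22.000 μg/mL.
Before the 5th dose, 4 doses have been given. Superposition: Cmin = C₀·(f + f² + … + f^4).
≈ 22.000 × (0.1250 + 0.0156 + 0.0020 + 0.0002) ≈ 22.000 × 0.1428 ≈ 3.142 μg/mL.

3.1 μg/mL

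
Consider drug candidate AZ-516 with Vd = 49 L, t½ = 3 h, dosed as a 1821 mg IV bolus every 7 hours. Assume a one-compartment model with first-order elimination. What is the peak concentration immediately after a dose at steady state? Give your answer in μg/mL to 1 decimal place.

Over one 7-h interval, 7/3 ≈ 2.3333 half-lives elapse, leaving f ≈ 0.1984 of each dose.
Accumulation ratio R = 1/(1 − f) ≈ 1/0.8016 ≈ 1.2475.
Single-dose peak C₀ = D/Vd = 1821/49 ≈ 37.163 μg/mL.
Steady-state peak Cmax,ss = C₀·R ≈ 37.163 × 1.2475 ≈ 46.361 μg/mL.

46.4 μg/mL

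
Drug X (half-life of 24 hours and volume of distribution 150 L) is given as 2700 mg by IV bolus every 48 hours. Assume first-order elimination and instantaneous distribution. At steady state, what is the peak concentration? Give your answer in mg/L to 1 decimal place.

τ = 48 h = 2 half-lives, so f = (1/2)^2 = 0.25.
Accumulation ratio R = 1/(1 − f) = 1/0.75 = 4/3.
Single-dose peak C₀ = D/Vd = 2700/150 = 18 mg/L.
Steady-state peak Cmax,ss = C₀·R = 18 × 4/3 ≈ 24.000 mg/L.

24.0 mg/L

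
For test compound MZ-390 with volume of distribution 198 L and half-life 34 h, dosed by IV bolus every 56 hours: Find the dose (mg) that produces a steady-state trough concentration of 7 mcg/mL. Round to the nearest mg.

τ/t½ = 56/34 ≈ 1.6471, so f = (1/2)^(56/34) ≈ 0.319290.
Cmin,ss = (D/Vd)·f/(1−f), so D = Cmin,ss·Vd·(1−f)/f.
D = 7 × 198 × (1−f)/f ≈ 7 × 198 × 2.13195 ≈ 2954.88 mg.

2955 mg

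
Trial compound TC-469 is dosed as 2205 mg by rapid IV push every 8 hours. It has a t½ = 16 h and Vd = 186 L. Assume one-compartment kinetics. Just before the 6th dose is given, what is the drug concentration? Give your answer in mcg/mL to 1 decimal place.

23.6 mcg/mL

f = (1/2)^(τ/t½) = (1/2)^(8/16) ≈ 0.7071.
C₀ = D/Vd = 2205/186 ≈ 11.855 mcg/mL.
Before the 6th dose, 5 doses have been given. Superposition: Cmin = C₀·(f + f² + … + f^5).
≈ 11.855 × (0.7071 + 0.5000 + 0.3535 + 0.2500 + 0.1768) ≈ 11.855 × 1.9874 ≈ 23.561 mcg/mL.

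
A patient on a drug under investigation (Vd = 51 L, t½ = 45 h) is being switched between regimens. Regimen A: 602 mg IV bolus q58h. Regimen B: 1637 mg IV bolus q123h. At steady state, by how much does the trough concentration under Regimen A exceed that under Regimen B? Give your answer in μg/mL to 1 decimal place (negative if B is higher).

2.5 μg/mL

Regimen A: f = (1/2)^(58/45) ≈ 0.4093; Cmin,ss = (602/51)·f/(1−f) ≈ 8.179 μg/mL.
Regimen B: f = (1/2)^(123/45) ≈ 0.1504; Cmin,ss = (1637/51)·f/(1−f) ≈ 5.682 μg/mL.
Difference ≈ 8.179 − 5.682 ≈ 2.497 μg/mL.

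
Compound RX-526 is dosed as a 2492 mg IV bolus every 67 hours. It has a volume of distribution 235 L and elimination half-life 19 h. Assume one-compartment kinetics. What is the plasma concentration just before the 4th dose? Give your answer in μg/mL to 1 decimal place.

1.0 μg/mL

f = (1/2)^(τ/t½) = (1/2)^(67/19) ≈ 0.0868.
C₀ = D/Vd = 2492/235 ≈ 10.604 μg/mL.
Before the 4th dose, 3 doses have been given. Superposition: Cmin = C₀·(f + f² + … + f^3).
≈ 10.604 × (0.0868 + 0.0075 + 0.0007) ≈ 10.604 × 0.0950 ≈ 1.007 μg/mL.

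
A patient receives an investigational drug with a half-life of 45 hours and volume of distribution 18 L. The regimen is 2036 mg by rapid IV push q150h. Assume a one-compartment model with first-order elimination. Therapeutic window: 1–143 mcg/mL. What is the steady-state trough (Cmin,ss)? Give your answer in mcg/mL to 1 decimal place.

12.5 mcg/mL

k = ln2/t½ = ln2/45 ≈ 0.015403 h⁻¹; fraction remaining f = e^(−kτ) = e^(−0.015403×150) ≈ 0.0992.
At steady state, accumulation factor R = 1/(1 − e^(−kτ)) ≈ 1.1101.
Each bolus raises the concentration by D/Vd = 2036/18 ≈ 113.111 mcg/mL.
Cmax,ss = C₀/(1 − f) ≈ 113.111/0.9008 ≈ 125.567 mcg/mL.
Steady-state trough Cmin,ss = Cmax,ss·f ≈ 125.567 × 0.0992 ≈ 12.456 mcg/mL.
Trough 12.5 mcg/mL vs MEC 1 mcg/mL: adequate.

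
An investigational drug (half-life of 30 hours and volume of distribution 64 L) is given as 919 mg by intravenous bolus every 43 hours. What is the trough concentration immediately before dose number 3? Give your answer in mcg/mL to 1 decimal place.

f = (1/2)^(τ/t½) = (1/2)^(43/30) ≈ 0.3703.
C₀ = D/Vd = 919/64 ≈ 14.359 mcg/mL.
Before the 3rd dose, 2 doses have been given. Superposition: Cmin = C₀·(f + f²).
≈ 14.359 × (0.3703 + 0.1371) ≈ 14.359 × 0.5074 ≈ 7.286 mcg/mL.

7.3 mcg/mL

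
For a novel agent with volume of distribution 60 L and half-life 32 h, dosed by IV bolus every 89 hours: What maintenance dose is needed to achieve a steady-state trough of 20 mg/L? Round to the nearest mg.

7049 mg

τ/t½ = 89/32 ≈ 2.7812, so f = (1/2)^(89/32) ≈ 0.145466.
Cmin,ss = (D/Vd)·f/(1−f), so D = Cmin,ss·Vd·(1−f)/f.
D = 20 × 60 × (1−f)/f ≈ 20 × 60 × 5.87446 ≈ 7049.35 mg.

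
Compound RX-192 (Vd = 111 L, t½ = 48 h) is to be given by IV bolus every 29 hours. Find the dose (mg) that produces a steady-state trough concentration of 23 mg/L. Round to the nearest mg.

1328 mg

τ/t½ = 29/48 ≈ 0.60417, so f = (1/2)^(29/48) ≈ 0.657851.
Cmin,ss = (D/Vd)·f/(1−f), so D = Cmin,ss·Vd·(1−f)/f.
D = 23 × 111 × (1−f)/f ≈ 23 × 111 × 0.52010 ≈ 1327.82 mg.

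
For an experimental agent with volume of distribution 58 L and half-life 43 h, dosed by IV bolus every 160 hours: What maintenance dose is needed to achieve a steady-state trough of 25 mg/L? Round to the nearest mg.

τ/t½ = 160/43 ≈ 3.7209, so f = (1/2)^(160/43) ≈ 0.075838.
Cmin,ss = (D/Vd)·f/(1−f), so D = Cmin,ss·Vd·(1−f)/f.
D = 25 × 58 × (1−f)/f ≈ 25 × 58 × 12.18600 ≈ 17669.70 mg.

17670 mg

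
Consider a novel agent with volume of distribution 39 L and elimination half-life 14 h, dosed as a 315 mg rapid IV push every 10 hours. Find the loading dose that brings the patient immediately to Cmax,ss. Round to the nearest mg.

807 mg

f = (1/2)^(10/14) ≈ 0.609507; accumulation ratio R = 1/(1−f) ≈ 2.56087.
Loading dose to hit Cmax,ss on first dose: D_load = D_maint·R ≈ 315 × 2.56087 ≈ 806.67 mg.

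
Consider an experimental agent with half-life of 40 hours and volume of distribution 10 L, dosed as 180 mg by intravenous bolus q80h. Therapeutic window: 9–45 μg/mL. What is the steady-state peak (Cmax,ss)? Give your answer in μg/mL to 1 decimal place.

τ = 80 h = 2 half-lives, so f = (1/2)^2 = 0.25.
At steady state, R = 1/(1 − 0.25) = 4/3.
Single-dose peak C₀ = D/Vd = 180/10 = 18 μg/mL.
Steady-state peak Cmax,ss = C₀·R = 18 × 4/3 ≈ 24.000 μg/mL.
Peak 24.0 μg/mL vs MTC 45 μg/mL: below toxic threshold.

24.0 μg/mL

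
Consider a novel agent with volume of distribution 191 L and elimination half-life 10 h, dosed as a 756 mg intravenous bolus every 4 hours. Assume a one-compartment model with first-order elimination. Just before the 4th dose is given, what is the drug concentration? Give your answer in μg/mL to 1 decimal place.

7.0 μg/mL

f = (1/2)^(τ/t½) = (1/2)^(4/10) ≈ 0.7579.
C₀ = D/Vd = 756/191 ≈ 3.958 μg/mL.
Before the 4th dose, 3 doses have been given. Superposition: Cmin = C₀·(f + f² + … + f^3).
≈ 3.958 × (0.7579 + 0.5744 + 0.4353) ≈ 3.958 × 1.7676 ≈ 6.996 μg/mL.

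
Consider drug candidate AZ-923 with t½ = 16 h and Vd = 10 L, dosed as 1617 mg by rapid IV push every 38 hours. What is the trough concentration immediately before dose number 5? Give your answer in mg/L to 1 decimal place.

38.6 mg/L

f = (1/2)^(τ/t½) = (1/2)^(38/16) ≈ 0.1928.
C₀ = D/Vd = 1617/10 ≈ 161.700 mg/L.
Before the 5th dose, 4 doses have been given. Superposition: Cmin = C₀·(f + f² + … + f^4).
≈ 161.700 × (0.1928 + 0.0372 + 0.0072 + 0.0014) ≈ 161.700 × 0.2386 ≈ 38.582 mg/L.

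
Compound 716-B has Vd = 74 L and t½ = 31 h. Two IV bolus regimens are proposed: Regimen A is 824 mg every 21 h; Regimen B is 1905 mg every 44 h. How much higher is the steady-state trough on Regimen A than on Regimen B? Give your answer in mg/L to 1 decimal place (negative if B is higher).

3.2 mg/L

Regimen A: f = (1/2)^(21/31) ≈ 0.6253; Cmin,ss = (824/74)·f/(1−f) ≈ 18.582 mg/L.
Regimen B: f = (1/2)^(44/31) ≈ 0.3739; Cmin,ss = (1905/74)·f/(1−f) ≈ 15.374 mg/L.
Difference ≈ 18.582 − 15.374 ≈ 3.208 mg/L.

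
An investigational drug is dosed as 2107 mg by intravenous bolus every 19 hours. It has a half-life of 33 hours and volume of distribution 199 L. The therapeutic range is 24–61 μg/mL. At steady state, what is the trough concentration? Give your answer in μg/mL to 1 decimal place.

21.6 μg/mL

Over one 19-h interval, 19/33 ≈ 0.57576 half-lives elapse, leaving f ≈ 0.6709 of each dose.
Single-dose peak C₀ = D/Vd = 2107/199 ≈ 10.588 μg/mL.
Steady-state trough Cmin,ss = C₀·f/(1−f) ≈ 10.588 × 0.6709/0.3291 ≈ 21.585 μg/mL.
Trough 21.6 μg/mL vs MEC 24 μg/mL: subtherapeutic.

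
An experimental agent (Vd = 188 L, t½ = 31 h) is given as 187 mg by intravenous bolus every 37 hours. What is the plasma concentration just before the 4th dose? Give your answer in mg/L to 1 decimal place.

f = (1/2)^(τ/t½) = (1/2)^(37/31) ≈ 0.4372.
C₀ = D/Vd = 187/188 ≈ 0.995 mg/L.
Before the 4th dose, 3 doses have been given. Superposition: Cmin = C₀·(f + f² + … + f^3).
≈ 0.995 × (0.4372 + 0.1911 + 0.0836) ≈ 0.995 × 0.7119 ≈ 0.708 mg/L.

0.7 mg/L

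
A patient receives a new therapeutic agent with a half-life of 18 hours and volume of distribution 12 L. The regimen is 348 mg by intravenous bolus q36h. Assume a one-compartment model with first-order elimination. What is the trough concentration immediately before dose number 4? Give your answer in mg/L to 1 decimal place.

9.5 mg/L

f = (1/2)^(τ/t½) = (1/2)^(36/18) ≈ 0.2500.
C₀ = D/Vd = 348/12 ≈ 29.000 mg/L.
Before the 4th dose, 3 doses have been given. Superposition: Cmin = C₀·(f + f² + … + f^3).
≈ 29.000 × (0.2500 + 0.0625 + 0.0156) ≈ 29.000 × 0.3281 ≈ 9.515 mg/L.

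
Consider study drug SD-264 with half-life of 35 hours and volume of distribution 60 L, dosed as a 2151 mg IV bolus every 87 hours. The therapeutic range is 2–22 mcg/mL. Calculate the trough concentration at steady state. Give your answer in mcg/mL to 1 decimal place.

Over one 87-h interval, 87/35 ≈ 2.4857 half-lives elapse, leaving f ≈ 0.1785 of each dose.
Accumulation ratio R = 1/(1 − f) ≈ 1/0.8215 ≈ 1.2173.
Each bolus raises the concentration by D/Vd = 2151/60 ≈ 35.850 mcg/mL.
Steady-state peak Cmax,ss = C₀·R ≈ 35.850 × 1.2173 ≈ 43.640 mcg/mL.
One interval later, Cmin,ss = Cmax,ss·e^(−kτ) ≈ 43.640 × 0.1785 ≈ 7.790 mcg/mL.
Trough 7.8 mcg/mL vs MEC 2 mcg/mL: adequate.

7.8 mcg/mL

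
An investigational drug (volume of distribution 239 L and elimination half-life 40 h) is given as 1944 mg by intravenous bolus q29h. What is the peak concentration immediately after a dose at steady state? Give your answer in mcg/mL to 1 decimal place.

k = ln2/t½ = ln2/40 ≈ 0.017329 h⁻¹; fraction remaining f = e^(−kτ) = e^(−0.017329×29) ≈ 0.6050.
At steady state, accumulation factor R = 1/(1 − e^(−kτ)) ≈ 2.5316.
Each bolus raises the concentration by D/Vd = 1944/239 ≈ 8.134 mcg/mL.
Steady-state peak Cmax,ss = C₀·R ≈ 8.134 × 2.5316 ≈ 20.592 mcg/mL.

20.6 mcg/mL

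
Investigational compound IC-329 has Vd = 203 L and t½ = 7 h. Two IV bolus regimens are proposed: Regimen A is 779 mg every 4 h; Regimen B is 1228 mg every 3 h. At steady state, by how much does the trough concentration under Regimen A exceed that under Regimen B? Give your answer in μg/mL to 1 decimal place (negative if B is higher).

-9.6 μg/mL

Regimen A: f = (1/2)^(4/7) ≈ 0.6730; Cmin,ss = (779/203)·f/(1−f) ≈ 7.898 μg/mL.
Regimen B: f = (1/2)^(3/7) ≈ 0.7430; Cmin,ss = (1228/203)·f/(1−f) ≈ 17.489 μg/mL.
Difference ≈ 7.898 − 17.489 ≈ -9.591 μg/mL.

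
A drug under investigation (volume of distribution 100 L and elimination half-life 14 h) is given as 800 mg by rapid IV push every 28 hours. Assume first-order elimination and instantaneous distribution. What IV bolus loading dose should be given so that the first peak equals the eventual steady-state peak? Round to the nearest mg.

f = (1/2)^(28/14) ≈ 0.250000; accumulation ratio R = 1/(1−f) ≈ 1.33333.
Loading dose to hit Cmax,ss on first dose: D_load = D_maint·R ≈ 800 × 1.33333 ≈ 1066.66 mg.

1067 mg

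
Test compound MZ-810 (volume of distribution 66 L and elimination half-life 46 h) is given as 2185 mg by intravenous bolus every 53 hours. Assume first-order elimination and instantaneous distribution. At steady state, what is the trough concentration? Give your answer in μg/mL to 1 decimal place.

Over one 53-h interval, 53/46 ≈ 1.1522 half-lives elapse, leaving f ≈ 0.4499 of each dose.
Accumulation ratio R = 1/(1 − f) ≈ 1/0.5501 ≈ 1.8179.
Each bolus raises the concentration by D/Vd = 2185/66 ≈ 33.106 μg/mL.
Cmax,ss = C₀/(1 − f) ≈ 33.106/0.5501 ≈ 60.182 μg/mL.
One interval later, Cmin,ss = Cmax,ss·e^(−kτ) ≈ 60.182 × 0.4499 ≈ 27.076 μg/mL.

27.1 μg/mL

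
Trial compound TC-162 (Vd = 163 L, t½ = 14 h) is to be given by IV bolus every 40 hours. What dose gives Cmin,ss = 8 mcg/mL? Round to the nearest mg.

τ/t½ = 40/14 ≈ 2.8571, so f = (1/2)^(40/14) ≈ 0.138011.
Cmin,ss = (D/Vd)·f/(1−f), so D = Cmin,ss·Vd·(1−f)/f.
D = 8 × 163 × (1−f)/f ≈ 8 × 163 × 6.24580 ≈ 8144.52 mg.

8145 mg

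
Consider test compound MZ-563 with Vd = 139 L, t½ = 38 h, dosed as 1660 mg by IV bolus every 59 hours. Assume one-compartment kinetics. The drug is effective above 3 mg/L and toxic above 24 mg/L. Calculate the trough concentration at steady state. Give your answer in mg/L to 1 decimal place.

k = ln2/t½ = ln2/38 ≈ 0.018241 h⁻¹; fraction remaining f = e^(−kτ) = e^(−0.018241×59) ≈ 0.3409.
Accumulation ratio R = 1/(1 − f) ≈ 1/0.6591 ≈ 1.5172.
Single-dose peak C₀ = D/Vd = 1660/139 ≈ 11.942 mg/L.
Cmax,ss = C₀/(1 − f) ≈ 11.942/0.6591 ≈ 18.119 mg/L.
One interval later, Cmin,ss = Cmax,ss·e^(−kτ) ≈ 18.119 × 0.3409 ≈ 6.177 mg/L.
Trough 6.2 mg/L vs MEC 3 mg/L: adequate.

6.2 mg/L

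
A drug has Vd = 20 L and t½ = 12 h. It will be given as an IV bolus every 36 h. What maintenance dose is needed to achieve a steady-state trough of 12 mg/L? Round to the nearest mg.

1680 mg

τ/t½ = 36/12 ≈ 3, so f = (1/2)^(36/12) ≈ 0.125000.
Cmin,ss = (D/Vd)·f/(1−f), so D = Cmin,ss·Vd·(1−f)/f.
D = 12 × 20 × (1−f)/f ≈ 12 × 20 × 7.00000 ≈ 1680.00 mg.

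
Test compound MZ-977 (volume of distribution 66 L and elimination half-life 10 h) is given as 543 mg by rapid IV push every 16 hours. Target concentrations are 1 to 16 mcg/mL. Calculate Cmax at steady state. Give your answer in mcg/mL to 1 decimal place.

τ/t½ = 16/10 ≈ 1.6, so fraction remaining f = (1/2)^(16/10) ≈ 0.3299.
Accumulation ratio R = 1/(1 − f) ≈ 1/0.6701 ≈ 1.4923.
Single-dose peak C₀ = D/Vd = 543/66 ≈ 8.227 mcg/mL.
Steady-state peak Cmax,ss = C₀·R ≈ 8.227 × 1.4923 ≈ 12.277 mcg/mL.
Peak 12.3 mcg/mL vs MTC 16 mcg/mL: below toxic threshold.

12.3 mcg/mL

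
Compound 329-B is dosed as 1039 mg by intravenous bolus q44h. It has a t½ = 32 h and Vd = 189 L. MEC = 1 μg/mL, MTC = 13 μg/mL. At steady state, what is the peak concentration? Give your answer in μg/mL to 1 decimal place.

8.9 μg/mL

k = ln2/t½ = ln2/32 ≈ 0.021661 h⁻¹; fraction remaining f = e^(−kτ) = e^(−0.021661×44) ≈ 0.3856.
Accumulation ratio R = 1/(1 − f) ≈ 1/0.6144 ≈ 1.6276.
Single-dose peak C₀ = D/Vd = 1039/189 ≈ 5.497 μg/mL.
Steady-state peak Cmax,ss = C₀·R ≈ 5.497 × 1.6276 ≈ 8.947 μg/mL.
Peak 8.9 μg/mL vs MTC 13 μg/mL: below toxic threshold.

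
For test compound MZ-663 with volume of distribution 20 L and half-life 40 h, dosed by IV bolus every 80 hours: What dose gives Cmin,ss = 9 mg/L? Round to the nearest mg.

τ/t½ = 80/40 ≈ 2, so f = (1/2)^(80/40) ≈ 0.250000.
Cmin,ss = (D/Vd)·f/(1−f), so D = Cmin,ss·Vd·(1−f)/f.
D = 9 × 20 × (1−f)/f ≈ 9 × 20 × 3.00000 ≈ 540.00 mg.

540 mg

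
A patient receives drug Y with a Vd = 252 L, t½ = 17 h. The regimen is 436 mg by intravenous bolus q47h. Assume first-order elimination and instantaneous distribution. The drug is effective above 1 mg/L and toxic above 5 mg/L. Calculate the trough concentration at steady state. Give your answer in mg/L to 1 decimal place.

τ/t½ = 47/17 ≈ 2.7647, so fraction remaining f = (1/2)^(47/17) ≈ 0.1471.
At steady state, accumulation factor R = 1/(1 − e^(−kτ)) ≈ 1.1725.
Single-dose peak C₀ = D/Vd = 436/252 ≈ 1.730 mg/L.
Cmax,ss = C₀/(1 − f) ≈ 1.730/0.8529 ≈ 2.028 mg/L.
One interval later, Cmin,ss = Cmax,ss·e^(−kτ) ≈ 2.028 × 0.1471 ≈ 0.298 mg/L.
Trough 0.3 mg/L vs MEC 1 mg/L: subtherapeutic.

0.3 mg/L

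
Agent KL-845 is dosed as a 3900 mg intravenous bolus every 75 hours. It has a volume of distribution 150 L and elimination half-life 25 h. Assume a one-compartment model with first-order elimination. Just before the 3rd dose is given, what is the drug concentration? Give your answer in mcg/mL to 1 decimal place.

f = (1/2)^(τ/t½) = (1/2)^(75/25) ≈ 0.1250.
C₀ = D/Vd = 3900/150 ≈ 26.000 mcg/mL.
Before the 3rd dose, 2 doses have been given. Superposition: Cmin = C₀·(f + f²).
≈ 26.000 × (0.1250 + 0.0156) ≈ 26.000 × 0.1406 ≈ 3.656 mcg/mL.

3.7 mcg/mL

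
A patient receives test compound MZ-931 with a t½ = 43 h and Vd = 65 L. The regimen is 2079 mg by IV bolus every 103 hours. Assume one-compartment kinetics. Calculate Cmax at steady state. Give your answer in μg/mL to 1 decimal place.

Over one 103-h interval, 103/43 ≈ 2.3953 half-lives elapse, leaving f ≈ 0.1901 of each dose.
At steady state, accumulation factor R = 1/(1 − e^(−kτ)) ≈ 1.2347.
Single-dose peak C₀ = D/Vd = 2079/65 ≈ 31.985 μg/mL.
Steady-state peak Cmax,ss = C₀·R ≈ 31.985 × 1.2347 ≈ 39.492 μg/mL.

39.5 μg/mL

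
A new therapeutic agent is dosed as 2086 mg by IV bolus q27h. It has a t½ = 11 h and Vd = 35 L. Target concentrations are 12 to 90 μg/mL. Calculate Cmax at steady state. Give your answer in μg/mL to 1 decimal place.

72.9 μg/mL

τ/t½ = 27/11 ≈ 2.4545, so fraction remaining f = (1/2)^(27/11) ≈ 0.1824.
At steady state, accumulation factor R = 1/(1 − e^(−kτ)) ≈ 1.2231.
Single-dose peak C₀ = D/Vd = 2086/35 ≈ 59.600 μg/mL.
Steady-state peak Cmax,ss = C₀·R ≈ 59.600 × 1.2231 ≈ 72.897 μg/mL.
Peak 72.9 μg/mL vs MTC 90 μg/mL: below toxic threshold.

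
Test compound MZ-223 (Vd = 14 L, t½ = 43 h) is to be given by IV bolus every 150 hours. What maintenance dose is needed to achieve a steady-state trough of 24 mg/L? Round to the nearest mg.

τ/t½ = 150/43 ≈ 3.4884, so f = (1/2)^(150/43) ≈ 0.089104.
Cmin,ss = (D/Vd)·f/(1−f), so D = Cmin,ss·Vd·(1−f)/f.
D = 24 × 14 × (1−f)/f ≈ 24 × 14 × 10.22284 ≈ 3434.87 mg.

3435 mg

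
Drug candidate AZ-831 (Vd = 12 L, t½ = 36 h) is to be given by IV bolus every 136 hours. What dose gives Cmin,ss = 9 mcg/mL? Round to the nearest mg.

τ/t½ = 136/36 ≈ 3.7778, so f = (1/2)^(136/36) ≈ 0.072908.
Cmin,ss = (D/Vd)·f/(1−f), so D = Cmin,ss·Vd·(1−f)/f.
D = 9 × 12 × (1−f)/f ≈ 9 × 12 × 12.71592 ≈ 1373.32 mg.

1373 mg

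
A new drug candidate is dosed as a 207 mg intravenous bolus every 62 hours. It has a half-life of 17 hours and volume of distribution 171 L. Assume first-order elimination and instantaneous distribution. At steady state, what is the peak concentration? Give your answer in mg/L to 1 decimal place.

Over one 62-h interval, 62/17 ≈ 3.6471 half-lives elapse, leaving f ≈ 0.0798 of each dose.
At steady state, accumulation factor R = 1/(1 − e^(−kτ)) ≈ 1.0867.
Single-dose peak C₀ = D/Vd = 207/171 ≈ 1.211 mg/L.
Steady-state peak Cmax,ss = C₀·R ≈ 1.211 × 1.0867 ≈ 1.316 mg/L.

1.3 mg/L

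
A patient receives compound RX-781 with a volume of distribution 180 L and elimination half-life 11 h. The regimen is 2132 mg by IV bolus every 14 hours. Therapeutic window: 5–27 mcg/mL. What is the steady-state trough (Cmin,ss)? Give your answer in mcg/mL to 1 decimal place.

Over one 14-h interval, 14/11 ≈ 1.2727 half-lives elapse, leaving f ≈ 0.4139 of each dose.
At steady state, accumulation factor R = 1/(1 − e^(−kτ)) ≈ 1.7062.
Single-dose peak C₀ = D/Vd = 2132/180 ≈ 11.844 mcg/mL.
Cmax,ss = C₀/(1 − f) ≈ 11.844/0.5861 ≈ 20.208 mcg/mL.
One interval later, Cmin,ss = Cmax,ss·e^(−kτ) ≈ 20.208 × 0.4139 ≈ 8.364 mcg/mL.
Trough 8.4 mcg/mL vs MEC 5 mcg/mL: adequate.

8.4 mcg/mL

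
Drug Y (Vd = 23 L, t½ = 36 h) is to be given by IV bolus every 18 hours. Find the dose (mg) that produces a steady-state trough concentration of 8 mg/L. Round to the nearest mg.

τ/t½ = 18/36 ≈ 0.5, so f = (1/2)^(18/36) ≈ 0.707107.
Cmin,ss = (D/Vd)·f/(1−f), so D = Cmin,ss·Vd·(1−f)/f.
D = 8 × 23 × (1−f)/f ≈ 8 × 23 × 0.41421 ≈ 76.21 mg.

76 mg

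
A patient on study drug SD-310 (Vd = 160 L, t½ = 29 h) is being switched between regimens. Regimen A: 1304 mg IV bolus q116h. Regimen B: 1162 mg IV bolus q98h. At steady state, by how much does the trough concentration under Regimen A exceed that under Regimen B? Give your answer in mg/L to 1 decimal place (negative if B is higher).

-0.2 mg/L

Regimen A: f = (1/2)^(116/29) ≈ 0.0625; Cmin,ss = (1304/160)·f/(1−f) ≈ 0.543 mg/L.
Regimen B: f = (1/2)^(98/29) ≈ 0.0961; Cmin,ss = (1162/160)·f/(1−f) ≈ 0.772 mg/L.
Difference ≈ 0.543 − 0.772 ≈ -0.229 mg/L.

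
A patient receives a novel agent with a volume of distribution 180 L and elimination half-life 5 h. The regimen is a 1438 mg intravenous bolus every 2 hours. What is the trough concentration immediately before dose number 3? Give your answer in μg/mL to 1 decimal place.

f = (1/2)^(τ/t½) = (1/2)^(2/5) ≈ 0.7579.
C₀ = D/Vd = 1438/180 ≈ 7.989 μg/mL.
Before the 3rd dose, 2 doses have been given. Superposition: Cmin = C₀·(f + f²).
≈ 7.989 × (0.7579 + 0.5744) ≈ 7.989 × 1.3323 ≈ 10.644 μg/mL.

10.6 μg/mL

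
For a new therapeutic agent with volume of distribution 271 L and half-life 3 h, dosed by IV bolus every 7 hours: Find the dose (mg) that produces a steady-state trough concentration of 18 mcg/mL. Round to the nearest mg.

19706 mg

τ/t½ = 7/3 ≈ 2.3333, so f = (1/2)^(7/3) ≈ 0.198425.
Cmin,ss = (D/Vd)·f/(1−f), so D = Cmin,ss·Vd·(1−f)/f.
D = 18 × 271 × (1−f)/f ≈ 18 × 271 × 4.03969 ≈ 19705.61 mg.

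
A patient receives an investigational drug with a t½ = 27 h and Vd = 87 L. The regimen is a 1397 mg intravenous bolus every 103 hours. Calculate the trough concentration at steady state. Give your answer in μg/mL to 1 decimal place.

τ/t½ = 103/27 ≈ 3.8148, so fraction remaining f = (1/2)^(103/27) ≈ 0.0711.
Single-dose peak C₀ = D/Vd = 1397/87 ≈ 16.057 μg/mL.
Steady-state trough Cmin,ss = C₀·f/(1−f) ≈ 16.057 × 0.0711/0.9289 ≈ 1.229 μg/mL.

1.2 μg/mL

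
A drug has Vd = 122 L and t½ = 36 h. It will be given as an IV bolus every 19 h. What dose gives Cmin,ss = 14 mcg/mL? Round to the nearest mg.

754 mg

τ/t½ = 19/36 ≈ 0.52778, so f = (1/2)^(19/36) ≈ 0.693622.
Cmin,ss = (D/Vd)·f/(1−f), so D = Cmin,ss·Vd·(1−f)/f.
D = 14 × 122 × (1−f)/f ≈ 14 × 122 × 0.44171 ≈ 754.44 mg.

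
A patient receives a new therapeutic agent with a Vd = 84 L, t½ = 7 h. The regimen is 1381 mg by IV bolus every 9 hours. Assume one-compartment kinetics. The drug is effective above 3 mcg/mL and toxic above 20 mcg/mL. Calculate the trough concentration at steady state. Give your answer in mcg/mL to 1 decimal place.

11.4 mcg/mL

τ/t½ = 9/7 ≈ 1.2857, so fraction remaining f = (1/2)^(9/7) ≈ 0.4102.
At steady state, accumulation factor R = 1/(1 − e^(−kτ)) ≈ 1.6955.
Single-dose peak C₀ = D/Vd = 1381/84 ≈ 16.440 mcg/mL.
Steady-state peak Cmax,ss = C₀·R ≈ 16.440 × 1.6955 ≈ 27.874 mcg/mL.
Steady-state trough Cmin,ss = Cmax,ss·f ≈ 27.874 × 0.4102 ≈ 11.434 mcg/mL.
Trough 11.4 mcg/mL vs MEC 3 mcg/mL: adequate.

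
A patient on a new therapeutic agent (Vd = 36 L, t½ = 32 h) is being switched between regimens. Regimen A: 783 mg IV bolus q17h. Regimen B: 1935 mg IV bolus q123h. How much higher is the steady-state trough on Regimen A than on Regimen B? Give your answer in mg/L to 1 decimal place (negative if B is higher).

Regimen A: f = (1/2)^(17/32) ≈ 0.6920; Cmin,ss = (783/36)·f/(1−f) ≈ 48.867 mg/L.
Regimen B: f = (1/2)^(123/32) ≈ 0.0696; Cmin,ss = (1935/36)·f/(1−f) ≈ 4.021 mg/L.
Difference ≈ 48.867 − 4.021 ≈ 44.846 mg/L.

44.8 mg/L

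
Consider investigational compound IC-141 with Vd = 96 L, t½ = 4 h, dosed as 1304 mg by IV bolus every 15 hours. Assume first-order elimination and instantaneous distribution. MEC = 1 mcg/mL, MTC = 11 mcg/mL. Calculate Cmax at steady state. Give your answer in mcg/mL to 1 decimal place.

τ/t½ = 15/4 ≈ 3.75, so fraction remaining f = (1/2)^(15/4) ≈ 0.0743.
At steady state, accumulation factor R = 1/(1 − e^(−kτ)) ≈ 1.0803.
Each bolus raises the concentration by D/Vd = 1304/96 ≈ 13.583 mcg/mL.
Steady-state peak Cmax,ss = C₀·R ≈ 13.583 × 1.0803 ≈ 14.674 mcg/mL.
Peak 14.7 mcg/mL vs MTC 11 mcg/mL: exceeds toxic threshold.

14.7 mcg/mL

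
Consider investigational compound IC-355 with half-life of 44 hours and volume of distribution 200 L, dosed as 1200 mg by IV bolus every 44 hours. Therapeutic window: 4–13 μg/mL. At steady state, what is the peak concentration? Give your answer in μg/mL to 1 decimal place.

12.0 μg/mL

The dosing interval is 1 half-life, so f = 2^(−1) = 0.5.
At steady state, R = 1/(1 − 0.5) = 2/1.
Single-dose peak C₀ = D/Vd = 1200/200 = 6 μg/mL.
Steady-state peak Cmax,ss = C₀·R = 6 × 2/1 ≈ 12.000 μg/mL.
Peak 12.0 μg/mL vs MTC 13 μg/mL: below toxic threshold.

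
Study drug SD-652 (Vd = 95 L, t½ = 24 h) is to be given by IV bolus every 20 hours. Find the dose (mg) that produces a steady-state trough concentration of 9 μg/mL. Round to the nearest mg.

668 mg

τ/t½ = 20/24 ≈ 0.83333, so f = (1/2)^(20/24) ≈ 0.561231.
Cmin,ss = (D/Vd)·f/(1−f), so D = Cmin,ss·Vd·(1−f)/f.
D = 9 × 95 × (1−f)/f ≈ 9 × 95 × 0.78180 ≈ 668.44 mg.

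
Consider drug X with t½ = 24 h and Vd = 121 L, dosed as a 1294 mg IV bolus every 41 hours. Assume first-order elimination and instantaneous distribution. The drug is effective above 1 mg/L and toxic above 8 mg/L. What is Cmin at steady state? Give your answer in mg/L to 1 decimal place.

Over one 41-h interval, 41/24 ≈ 1.7083 half-lives elapse, leaving f ≈ 0.3060 of each dose.
At steady state, accumulation factor R = 1/(1 − e^(−kτ)) ≈ 1.4409.
Each bolus raises the concentration by D/Vd = 1294/121 ≈ 10.694 mg/L.
Steady-state peak Cmax,ss = C₀·R ≈ 10.694 × 1.4409 ≈ 15.409 mg/L.
One interval later, Cmin,ss = Cmax,ss·e^(−kτ) ≈ 15.409 × 0.3060 ≈ 4.715 mg/L.
Trough 4.7 mg/L vs MEC 1 mg/L: adequate.

4.7 mg/L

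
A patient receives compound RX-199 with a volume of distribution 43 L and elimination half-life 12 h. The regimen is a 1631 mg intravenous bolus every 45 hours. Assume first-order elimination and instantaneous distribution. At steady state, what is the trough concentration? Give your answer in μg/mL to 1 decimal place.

3.0 μg/mL

Over one 45-h interval, 45/12 ≈ 3.75 half-lives elapse, leaving f ≈ 0.0743 of each dose.
At steady state, accumulation factor R = 1/(1 − e^(−kτ)) ≈ 1.0803.
Each bolus raises the concentration by D/Vd = 1631/43 ≈ 37.930 μg/mL.
Steady-state peak Cmax,ss = C₀·R ≈ 37.930 × 1.0803 ≈ 40.976 μg/mL.
One interval later, Cmin,ss = Cmax,ss·e^(−kτ) ≈ 40.976 × 0.0743 ≈ 3.045 μg/mL.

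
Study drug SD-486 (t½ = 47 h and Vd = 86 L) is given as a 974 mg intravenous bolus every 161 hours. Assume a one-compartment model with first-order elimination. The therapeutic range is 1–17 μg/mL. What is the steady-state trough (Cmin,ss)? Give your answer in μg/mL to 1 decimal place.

1.2 μg/mL

Over one 161-h interval, 161/47 ≈ 3.4255 half-lives elapse, leaving f ≈ 0.0931 of each dose.
Accumulation ratio R = 1/(1 − f) ≈ 1/0.9069 ≈ 1.1027.
Each bolus raises the concentration by D/Vd = 974/86 ≈ 11.326 μg/mL.
Cmax,ss = C₀/(1 − f) ≈ 11.326/0.9069 ≈ 12.489 μg/mL.
One interval later, Cmin,ss = Cmax,ss·e^(−kτ) ≈ 12.489 × 0.0931 ≈ 1.163 μg/mL.
Trough 1.2 μg/mL vs MEC 1 μg/mL: adequate.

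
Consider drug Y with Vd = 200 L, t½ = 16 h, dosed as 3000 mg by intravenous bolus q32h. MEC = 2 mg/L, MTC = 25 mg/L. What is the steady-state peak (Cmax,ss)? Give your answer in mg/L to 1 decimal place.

20.0 mg/L

τ = 32 h = 2 half-lives, so f = (1/2)^2 = 0.25.
At steady state, R = 1/(1 − 0.25) = 4/3.
Single-dose peak C₀ = D/Vd = 3000/200 = 15 mg/L.
Steady-state peak Cmax,ss = C₀·R = 15 × 4/3 ≈ 20.000 mg/L.
Peak 20.0 mg/L vs MTC 25 mg/L: below toxic threshold.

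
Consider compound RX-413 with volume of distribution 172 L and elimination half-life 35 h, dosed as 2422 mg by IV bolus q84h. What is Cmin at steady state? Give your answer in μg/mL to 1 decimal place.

Over one 84-h interval, 84/35 ≈ 2.4 half-lives elapse, leaving f ≈ 0.1895 of each dose.
At steady state, accumulation factor R = 1/(1 − e^(−kτ)) ≈ 1.2338.
Single-dose peak C₀ = D/Vd = 2422/172 ≈ 14.081 μg/mL.
Steady-state peak Cmax,ss = C₀·R ≈ 14.081 × 1.2338 ≈ 17.373 μg/mL.
Steady-state trough Cmin,ss = Cmax,ss·f ≈ 17.373 × 0.1895 ≈ 3.292 μg/mL.

3.3 μg/mL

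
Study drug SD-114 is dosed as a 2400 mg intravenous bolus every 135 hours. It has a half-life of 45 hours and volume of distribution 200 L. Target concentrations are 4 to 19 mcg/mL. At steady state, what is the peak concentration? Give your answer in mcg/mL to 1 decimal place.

13.7 mcg/mL

The dosing interval is 3 half-lives, so f = 2^(−3) = 0.125.
Accumulation ratio R = 1/(1 − f) = 1/0.875 = 8/7.
Single-dose peak C₀ = D/Vd = 2400/200 = 12 mcg/mL.
Steady-state peak Cmax,ss = C₀·R = 12 × 8/7 ≈ 13.714 mcg/mL.
Peak 13.7 mcg/mL vs MTC 19 mcg/mL: below toxic threshold.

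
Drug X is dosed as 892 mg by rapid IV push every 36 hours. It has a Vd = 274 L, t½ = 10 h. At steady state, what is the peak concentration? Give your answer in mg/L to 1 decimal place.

Over one 36-h interval, 36/10 ≈ 3.6 half-lives elapse, leaving f ≈ 0.0825 of each dose.
At steady state, accumulation factor R = 1/(1 − e^(−kτ)) ≈ 1.0899.
Each bolus raises the concentration by D/Vd = 892/274 ≈ 3.255 mg/L.
Steady-state peak Cmax,ss = C₀·R ≈ 3.255 × 1.0899 ≈ 3.548 mg/L.

3.5 mg/L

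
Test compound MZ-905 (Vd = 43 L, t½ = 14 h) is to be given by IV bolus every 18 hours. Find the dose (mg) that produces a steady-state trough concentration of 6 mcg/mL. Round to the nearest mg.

371 mg

τ/t½ = 18/14 ≈ 1.2857, so f = (1/2)^(18/14) ≈ 0.410168.
Cmin,ss = (D/Vd)·f/(1−f), so D = Cmin,ss·Vd·(1−f)/f.
D = 6 × 43 × (1−f)/f ≈ 6 × 43 × 1.43803 ≈ 371.01 mg.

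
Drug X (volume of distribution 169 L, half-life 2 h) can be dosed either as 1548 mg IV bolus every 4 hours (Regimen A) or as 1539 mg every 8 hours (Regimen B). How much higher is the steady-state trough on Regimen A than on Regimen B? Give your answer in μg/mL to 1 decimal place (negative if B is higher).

Regimen A: f = (1/2)^(4/2) ≈ 0.2500; Cmin,ss = (1548/169)·f/(1−f) ≈ 3.053 μg/mL.
Regimen B: f = (1/2)^(8/2) ≈ 0.0625; Cmin,ss = (1539/169)·f/(1−f) ≈ 0.607 μg/mL.
Difference ≈ 3.053 − 0.607 ≈ 2.446 μg/mL.

2.4 μg/mL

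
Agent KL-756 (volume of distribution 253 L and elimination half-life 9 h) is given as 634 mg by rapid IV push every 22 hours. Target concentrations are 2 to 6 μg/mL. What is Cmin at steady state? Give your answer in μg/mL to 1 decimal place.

0.6 μg/mL

τ/t½ = 22/9 ≈ 2.4444, so fraction remaining f = (1/2)^(22/9) ≈ 0.1837.
Accumulation ratio R = 1/(1 − f) ≈ 1/0.8163 ≈ 1.2250.
Single-dose peak C₀ = D/Vd = 634/253 ≈ 2.506 μg/mL.
Cmax,ss = C₀/(1 − f) ≈ 2.506/0.8163 ≈ 3.070 μg/mL.
One interval later, Cmin,ss = Cmax,ss·e^(−kτ) ≈ 3.070 × 0.1837 ≈ 0.564 μg/mL.
Trough 0.6 μg/mL vs MEC 2 μg/mL: subtherapeutic.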